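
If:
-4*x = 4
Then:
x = -1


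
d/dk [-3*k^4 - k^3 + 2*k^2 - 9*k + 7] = -12*k^3 - 3*k^2 + 4*k - 9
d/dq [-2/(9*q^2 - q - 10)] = 2*(18*q - 1)/(-9*q^2 + q + 10)^2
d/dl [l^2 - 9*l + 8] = 2*l - 9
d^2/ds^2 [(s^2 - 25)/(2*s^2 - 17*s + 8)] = 2*(34*s^3 - 348*s^2 + 2550*s - 6761)/(8*s^6 - 204*s^5 + 1830*s^4 - 6545*s^3 + 7320*s^2 - 3264*s + 512)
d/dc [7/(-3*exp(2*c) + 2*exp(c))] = 14*(3*exp(c) - 1)*exp(-c)/(3*exp(c) - 2)^2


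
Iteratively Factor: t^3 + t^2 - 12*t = (t + 4)*(t^2 - 3*t) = (t - 3)*(t + 4)*(t)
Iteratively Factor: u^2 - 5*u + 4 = (u - 1)*(u - 4)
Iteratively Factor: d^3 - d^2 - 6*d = (d)*(d^2 - d - 6) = d*(d - 3)*(d + 2)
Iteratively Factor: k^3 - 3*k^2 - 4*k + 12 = (k - 2)*(k^2 - k - 6) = (k - 3)*(k - 2)*(k + 2)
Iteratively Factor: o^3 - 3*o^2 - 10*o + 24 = (o - 4)*(o^2 + o - 6) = (o - 4)*(o - 2)*(o + 3)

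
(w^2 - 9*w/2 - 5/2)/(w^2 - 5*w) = (w + 1/2)/w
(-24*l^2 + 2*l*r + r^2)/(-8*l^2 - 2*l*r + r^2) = (6*l + r)/(2*l + r)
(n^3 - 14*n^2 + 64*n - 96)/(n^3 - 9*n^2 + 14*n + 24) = (n - 4)/(n + 1)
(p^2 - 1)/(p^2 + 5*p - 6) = (p + 1)/(p + 6)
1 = 1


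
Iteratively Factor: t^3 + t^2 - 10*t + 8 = (t - 1)*(t^2 + 2*t - 8) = (t - 1)*(t + 4)*(t - 2)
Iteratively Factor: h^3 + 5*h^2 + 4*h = (h + 4)*(h^2 + h) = (h + 1)*(h + 4)*(h)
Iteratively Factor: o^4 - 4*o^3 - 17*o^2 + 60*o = (o - 5)*(o^3 + o^2 - 12*o) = (o - 5)*(o - 3)*(o^2 + 4*o) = o*(o - 5)*(o - 3)*(o + 4)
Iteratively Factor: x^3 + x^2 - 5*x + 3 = (x - 1)*(x^2 + 2*x - 3) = (x - 1)*(x + 3)*(x - 1)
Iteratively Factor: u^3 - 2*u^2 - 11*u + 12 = (u + 3)*(u^2 - 5*u + 4) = (u - 4)*(u + 3)*(u - 1)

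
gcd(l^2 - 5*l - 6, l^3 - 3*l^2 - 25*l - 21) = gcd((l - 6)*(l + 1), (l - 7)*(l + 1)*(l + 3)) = l + 1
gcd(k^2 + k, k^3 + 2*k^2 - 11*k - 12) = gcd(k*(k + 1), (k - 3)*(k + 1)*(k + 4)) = k + 1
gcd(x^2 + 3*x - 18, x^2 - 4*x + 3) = x - 3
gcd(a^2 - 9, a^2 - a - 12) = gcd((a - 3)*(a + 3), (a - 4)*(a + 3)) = a + 3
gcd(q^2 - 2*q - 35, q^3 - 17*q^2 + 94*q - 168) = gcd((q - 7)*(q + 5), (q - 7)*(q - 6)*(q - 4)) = q - 7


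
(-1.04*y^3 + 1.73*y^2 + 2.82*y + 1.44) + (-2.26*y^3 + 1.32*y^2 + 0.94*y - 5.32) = -3.3*y^3 + 3.05*y^2 + 3.76*y - 3.88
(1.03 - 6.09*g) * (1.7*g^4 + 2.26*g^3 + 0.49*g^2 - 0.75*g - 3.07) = -10.353*g^5 - 12.0124*g^4 - 0.6563*g^3 + 5.0722*g^2 + 17.9238*g - 3.1621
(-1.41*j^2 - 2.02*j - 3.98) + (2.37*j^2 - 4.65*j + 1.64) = 0.96*j^2 - 6.67*j - 2.34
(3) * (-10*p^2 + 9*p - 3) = -30*p^2 + 27*p - 9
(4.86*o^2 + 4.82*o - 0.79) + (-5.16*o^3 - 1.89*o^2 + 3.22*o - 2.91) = -5.16*o^3 + 2.97*o^2 + 8.04*o - 3.7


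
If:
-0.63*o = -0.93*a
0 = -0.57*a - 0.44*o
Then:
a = 0.00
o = 0.00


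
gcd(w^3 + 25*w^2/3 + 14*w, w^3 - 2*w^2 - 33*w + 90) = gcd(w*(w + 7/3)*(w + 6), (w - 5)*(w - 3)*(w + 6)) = w + 6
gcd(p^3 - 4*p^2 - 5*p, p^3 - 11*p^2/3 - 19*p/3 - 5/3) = p^2 - 4*p - 5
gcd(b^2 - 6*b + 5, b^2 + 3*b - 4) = b - 1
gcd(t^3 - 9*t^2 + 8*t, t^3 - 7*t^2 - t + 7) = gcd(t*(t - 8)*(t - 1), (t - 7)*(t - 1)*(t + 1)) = t - 1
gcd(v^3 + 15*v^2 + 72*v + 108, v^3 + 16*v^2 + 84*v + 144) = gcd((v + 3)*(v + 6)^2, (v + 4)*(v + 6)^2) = v^2 + 12*v + 36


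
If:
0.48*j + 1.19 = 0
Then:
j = -2.48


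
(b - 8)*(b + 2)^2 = b^3 - 4*b^2 - 28*b - 32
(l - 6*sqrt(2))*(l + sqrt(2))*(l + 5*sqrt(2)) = l^3 - 62*l - 60*sqrt(2)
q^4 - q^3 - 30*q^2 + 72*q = q*(q - 4)*(q - 3)*(q + 6)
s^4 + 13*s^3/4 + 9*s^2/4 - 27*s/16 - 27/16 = (s - 3/4)*(s + 1)*(s + 3/2)^2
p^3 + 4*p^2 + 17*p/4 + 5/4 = (p + 1/2)*(p + 1)*(p + 5/2)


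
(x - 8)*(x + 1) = x^2 - 7*x - 8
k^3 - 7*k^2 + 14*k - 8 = (k - 4)*(k - 2)*(k - 1)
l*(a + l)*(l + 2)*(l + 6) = a*l^3 + 8*a*l^2 + 12*a*l + l^4 + 8*l^3 + 12*l^2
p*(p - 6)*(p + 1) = p^3 - 5*p^2 - 6*p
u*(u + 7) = u^2 + 7*u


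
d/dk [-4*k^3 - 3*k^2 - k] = -12*k^2 - 6*k - 1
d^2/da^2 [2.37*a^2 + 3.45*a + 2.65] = 4.74000000000000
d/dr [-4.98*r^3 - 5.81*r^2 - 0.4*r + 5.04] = -14.94*r^2 - 11.62*r - 0.4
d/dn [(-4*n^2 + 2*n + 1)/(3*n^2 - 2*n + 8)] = 2*(n^2 - 35*n + 9)/(9*n^4 - 12*n^3 + 52*n^2 - 32*n + 64)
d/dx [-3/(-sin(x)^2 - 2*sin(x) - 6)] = -6*(sin(x) + 1)*cos(x)/(sin(x)^2 + 2*sin(x) + 6)^2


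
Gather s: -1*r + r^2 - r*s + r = r^2 - r*s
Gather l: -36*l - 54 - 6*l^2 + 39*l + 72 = -6*l^2 + 3*l + 18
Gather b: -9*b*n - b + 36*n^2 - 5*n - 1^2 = b*(-9*n - 1) + 36*n^2 - 5*n - 1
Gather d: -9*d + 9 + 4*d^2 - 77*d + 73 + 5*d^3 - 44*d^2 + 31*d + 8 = 5*d^3 - 40*d^2 - 55*d + 90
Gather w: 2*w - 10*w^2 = -10*w^2 + 2*w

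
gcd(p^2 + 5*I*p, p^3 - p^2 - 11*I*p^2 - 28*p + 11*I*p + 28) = 1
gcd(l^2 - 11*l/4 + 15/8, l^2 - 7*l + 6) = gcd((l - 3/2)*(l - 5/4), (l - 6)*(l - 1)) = 1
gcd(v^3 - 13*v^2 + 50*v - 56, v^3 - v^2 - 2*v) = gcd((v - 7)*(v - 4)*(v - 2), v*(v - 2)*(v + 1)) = v - 2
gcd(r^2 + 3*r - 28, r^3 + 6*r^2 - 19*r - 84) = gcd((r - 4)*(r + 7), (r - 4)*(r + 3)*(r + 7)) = r^2 + 3*r - 28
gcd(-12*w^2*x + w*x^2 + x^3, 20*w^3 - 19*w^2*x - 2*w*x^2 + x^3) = 4*w + x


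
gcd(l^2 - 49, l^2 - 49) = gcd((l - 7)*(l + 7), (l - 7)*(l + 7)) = l^2 - 49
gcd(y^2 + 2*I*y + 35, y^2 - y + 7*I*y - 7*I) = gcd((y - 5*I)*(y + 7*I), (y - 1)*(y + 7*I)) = y + 7*I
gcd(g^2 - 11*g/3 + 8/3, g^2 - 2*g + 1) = g - 1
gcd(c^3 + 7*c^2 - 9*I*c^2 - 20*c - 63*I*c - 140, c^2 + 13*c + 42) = c + 7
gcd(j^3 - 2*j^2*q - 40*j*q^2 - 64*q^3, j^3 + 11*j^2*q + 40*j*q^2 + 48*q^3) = j + 4*q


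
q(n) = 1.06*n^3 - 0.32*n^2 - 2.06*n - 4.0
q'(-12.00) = 463.54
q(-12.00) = -1857.04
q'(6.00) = 108.58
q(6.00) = 201.08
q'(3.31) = 30.66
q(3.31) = 24.12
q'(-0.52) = -0.87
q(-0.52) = -3.16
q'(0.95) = 0.20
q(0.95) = -5.34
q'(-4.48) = 64.63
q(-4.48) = -96.50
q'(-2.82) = 25.03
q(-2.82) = -24.51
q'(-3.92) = 49.31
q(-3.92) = -64.69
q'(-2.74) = 23.57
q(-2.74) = -22.56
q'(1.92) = 8.43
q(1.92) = -1.63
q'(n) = 3.18*n^2 - 0.64*n - 2.06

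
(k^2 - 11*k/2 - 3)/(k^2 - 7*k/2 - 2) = (k - 6)/(k - 4)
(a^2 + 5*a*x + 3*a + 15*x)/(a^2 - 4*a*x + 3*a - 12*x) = (-a - 5*x)/(-a + 4*x)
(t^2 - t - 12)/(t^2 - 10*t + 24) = (t + 3)/(t - 6)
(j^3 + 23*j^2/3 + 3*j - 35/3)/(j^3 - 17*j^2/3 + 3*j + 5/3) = (3*j^2 + 26*j + 35)/(3*j^2 - 14*j - 5)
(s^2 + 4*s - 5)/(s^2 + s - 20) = (s - 1)/(s - 4)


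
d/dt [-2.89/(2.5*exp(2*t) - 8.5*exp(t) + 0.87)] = (14.45*exp(t) - 24.565)*exp(t)/(2.5*exp(2*t) - 8.5*exp(t) + 0.87)^2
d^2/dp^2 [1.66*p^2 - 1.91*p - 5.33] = 3.32000000000000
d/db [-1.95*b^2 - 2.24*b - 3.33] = -3.9*b - 2.24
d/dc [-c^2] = -2*c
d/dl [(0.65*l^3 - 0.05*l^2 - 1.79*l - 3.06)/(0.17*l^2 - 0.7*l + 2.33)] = (0.1105*l^4 - 0.91*l^3 + 4.8828*l^2 + 0.8074*l - 6.3127)/(0.0289*l^4 - 0.238*l^3 + 1.2822*l^2 - 3.262*l + 5.4289)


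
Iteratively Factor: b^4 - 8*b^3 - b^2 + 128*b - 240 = (b - 3)*(b^3 - 5*b^2 - 16*b + 80) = (b - 5)*(b - 3)*(b^2 - 16) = (b - 5)*(b - 4)*(b - 3)*(b + 4)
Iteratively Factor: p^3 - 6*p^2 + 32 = (p - 4)*(p^2 - 2*p - 8) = (p - 4)^2*(p + 2)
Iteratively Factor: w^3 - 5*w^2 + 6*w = (w)*(w^2 - 5*w + 6) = w*(w - 3)*(w - 2)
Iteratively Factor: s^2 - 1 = (s + 1)*(s - 1)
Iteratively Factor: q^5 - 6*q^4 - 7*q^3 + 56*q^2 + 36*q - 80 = (q + 2)*(q^4 - 8*q^3 + 9*q^2 + 38*q - 40) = (q - 4)*(q + 2)*(q^3 - 4*q^2 - 7*q + 10) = (q - 4)*(q + 2)^2*(q^2 - 6*q + 5) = (q - 4)*(q - 1)*(q + 2)^2*(q - 5)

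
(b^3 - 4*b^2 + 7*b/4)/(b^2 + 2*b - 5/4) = b*(2*b - 7)/(2*b + 5)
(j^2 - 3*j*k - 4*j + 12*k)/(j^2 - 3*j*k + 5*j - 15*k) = (j - 4)/(j + 5)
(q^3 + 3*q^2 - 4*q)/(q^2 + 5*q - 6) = q*(q + 4)/(q + 6)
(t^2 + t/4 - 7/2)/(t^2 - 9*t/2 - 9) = (-4*t^2 - t + 14)/(2*(-2*t^2 + 9*t + 18))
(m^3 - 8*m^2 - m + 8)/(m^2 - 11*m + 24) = (m^2 - 1)/(m - 3)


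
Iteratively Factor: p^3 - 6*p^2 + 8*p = (p - 2)*(p^2 - 4*p) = (p - 4)*(p - 2)*(p)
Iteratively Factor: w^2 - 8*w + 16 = (w - 4)*(w - 4)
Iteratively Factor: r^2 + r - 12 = (r - 3)*(r + 4)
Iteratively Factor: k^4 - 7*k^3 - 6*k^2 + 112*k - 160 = (k + 4)*(k^3 - 11*k^2 + 38*k - 40) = (k - 4)*(k + 4)*(k^2 - 7*k + 10) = (k - 4)*(k - 2)*(k + 4)*(k - 5)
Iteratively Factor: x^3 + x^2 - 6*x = (x - 2)*(x^2 + 3*x) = (x - 2)*(x + 3)*(x)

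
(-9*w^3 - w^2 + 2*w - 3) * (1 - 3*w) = 27*w^4 - 6*w^3 - 7*w^2 + 11*w - 3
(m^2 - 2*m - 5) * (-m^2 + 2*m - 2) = -m^4 + 4*m^3 - m^2 - 6*m + 10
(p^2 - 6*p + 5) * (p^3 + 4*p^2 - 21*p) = p^5 - 2*p^4 - 40*p^3 + 146*p^2 - 105*p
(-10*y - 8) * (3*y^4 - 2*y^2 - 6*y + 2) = -30*y^5 - 24*y^4 + 20*y^3 + 76*y^2 + 28*y - 16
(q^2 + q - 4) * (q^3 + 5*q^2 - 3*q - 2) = q^5 + 6*q^4 - 2*q^3 - 25*q^2 + 10*q + 8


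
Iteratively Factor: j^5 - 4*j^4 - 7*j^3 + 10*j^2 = (j)*(j^4 - 4*j^3 - 7*j^2 + 10*j) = j^2*(j^3 - 4*j^2 - 7*j + 10) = j^2*(j + 2)*(j^2 - 6*j + 5) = j^2*(j - 5)*(j + 2)*(j - 1)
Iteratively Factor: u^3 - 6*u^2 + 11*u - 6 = (u - 2)*(u^2 - 4*u + 3) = (u - 2)*(u - 1)*(u - 3)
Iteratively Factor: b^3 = (b)*(b^2) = b^2*(b)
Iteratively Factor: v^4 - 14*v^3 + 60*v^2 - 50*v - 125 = (v - 5)*(v^3 - 9*v^2 + 15*v + 25) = (v - 5)^2*(v^2 - 4*v - 5) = (v - 5)^3*(v + 1)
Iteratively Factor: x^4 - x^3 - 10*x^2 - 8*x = (x)*(x^3 - x^2 - 10*x - 8) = x*(x + 1)*(x^2 - 2*x - 8) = x*(x - 4)*(x + 1)*(x + 2)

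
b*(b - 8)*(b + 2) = b^3 - 6*b^2 - 16*b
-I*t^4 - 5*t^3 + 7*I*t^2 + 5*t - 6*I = (t - 1)*(t - 3*I)*(t - 2*I)*(-I*t - I)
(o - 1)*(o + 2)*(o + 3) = o^3 + 4*o^2 + o - 6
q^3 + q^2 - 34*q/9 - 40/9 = (q - 2)*(q + 4/3)*(q + 5/3)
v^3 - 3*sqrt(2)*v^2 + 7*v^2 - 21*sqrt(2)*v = v*(v + 7)*(v - 3*sqrt(2))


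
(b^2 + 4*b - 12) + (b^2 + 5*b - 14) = 2*b^2 + 9*b - 26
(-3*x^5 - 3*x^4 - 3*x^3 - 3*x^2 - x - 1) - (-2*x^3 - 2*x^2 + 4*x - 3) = -3*x^5 - 3*x^4 - x^3 - x^2 - 5*x + 2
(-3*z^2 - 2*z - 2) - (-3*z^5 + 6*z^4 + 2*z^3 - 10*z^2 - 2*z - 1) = 3*z^5 - 6*z^4 - 2*z^3 + 7*z^2 - 1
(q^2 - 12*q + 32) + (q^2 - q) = 2*q^2 - 13*q + 32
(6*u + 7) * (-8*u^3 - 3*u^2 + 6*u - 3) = -48*u^4 - 74*u^3 + 15*u^2 + 24*u - 21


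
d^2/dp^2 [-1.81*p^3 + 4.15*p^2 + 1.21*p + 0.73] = 8.3 - 10.86*p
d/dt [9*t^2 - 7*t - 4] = 18*t - 7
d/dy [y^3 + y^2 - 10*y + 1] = 3*y^2 + 2*y - 10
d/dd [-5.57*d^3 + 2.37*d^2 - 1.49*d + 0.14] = -16.71*d^2 + 4.74*d - 1.49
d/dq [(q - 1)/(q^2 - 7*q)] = (-q^2 + 2*q - 7)/(q^2*(q^2 - 14*q + 49))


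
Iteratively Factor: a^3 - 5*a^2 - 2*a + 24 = (a + 2)*(a^2 - 7*a + 12) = (a - 3)*(a + 2)*(a - 4)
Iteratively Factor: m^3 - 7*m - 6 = (m + 1)*(m^2 - m - 6) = (m + 1)*(m + 2)*(m - 3)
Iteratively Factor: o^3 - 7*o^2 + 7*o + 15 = (o - 3)*(o^2 - 4*o - 5) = (o - 3)*(o + 1)*(o - 5)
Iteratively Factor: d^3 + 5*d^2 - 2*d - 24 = (d + 3)*(d^2 + 2*d - 8) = (d - 2)*(d + 3)*(d + 4)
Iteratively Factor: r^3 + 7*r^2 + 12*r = (r + 4)*(r^2 + 3*r) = (r + 3)*(r + 4)*(r)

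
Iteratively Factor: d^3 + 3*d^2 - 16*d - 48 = (d + 4)*(d^2 - d - 12) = (d - 4)*(d + 4)*(d + 3)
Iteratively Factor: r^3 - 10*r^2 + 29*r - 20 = (r - 1)*(r^2 - 9*r + 20) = (r - 5)*(r - 1)*(r - 4)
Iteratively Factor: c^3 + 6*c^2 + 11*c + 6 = (c + 3)*(c^2 + 3*c + 2) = (c + 1)*(c + 3)*(c + 2)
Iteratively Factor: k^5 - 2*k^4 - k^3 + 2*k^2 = (k)*(k^4 - 2*k^3 - k^2 + 2*k) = k*(k - 1)*(k^3 - k^2 - 2*k) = k^2*(k - 1)*(k^2 - k - 2) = k^2*(k - 1)*(k + 1)*(k - 2)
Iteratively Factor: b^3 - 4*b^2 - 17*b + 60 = (b - 5)*(b^2 + b - 12) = (b - 5)*(b - 3)*(b + 4)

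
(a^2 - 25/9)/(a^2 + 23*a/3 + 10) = (a - 5/3)/(a + 6)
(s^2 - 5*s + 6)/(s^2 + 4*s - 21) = (s - 2)/(s + 7)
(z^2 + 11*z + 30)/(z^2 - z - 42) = (z + 5)/(z - 7)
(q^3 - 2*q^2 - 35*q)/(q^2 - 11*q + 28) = q*(q + 5)/(q - 4)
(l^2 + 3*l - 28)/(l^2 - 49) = (l - 4)/(l - 7)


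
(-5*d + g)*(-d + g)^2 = -5*d^3 + 11*d^2*g - 7*d*g^2 + g^3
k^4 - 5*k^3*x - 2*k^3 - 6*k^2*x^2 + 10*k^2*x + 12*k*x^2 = k*(k - 2)*(k - 6*x)*(k + x)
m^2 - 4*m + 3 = (m - 3)*(m - 1)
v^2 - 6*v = v*(v - 6)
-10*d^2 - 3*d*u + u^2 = (-5*d + u)*(2*d + u)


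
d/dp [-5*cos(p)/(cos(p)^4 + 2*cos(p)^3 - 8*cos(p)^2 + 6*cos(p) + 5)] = 20*(-3*cos(p)^4 - 4*cos(p)^3 + 8*cos(p)^2 + 5)*sin(p)/(2*sin(p)^4 + 12*sin(p)^2 + 15*cos(p) + cos(3*p) - 4)^2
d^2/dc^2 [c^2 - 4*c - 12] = 2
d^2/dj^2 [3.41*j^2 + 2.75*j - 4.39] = 6.82000000000000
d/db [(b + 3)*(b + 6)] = 2*b + 9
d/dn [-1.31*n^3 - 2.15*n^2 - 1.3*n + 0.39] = -3.93*n^2 - 4.3*n - 1.3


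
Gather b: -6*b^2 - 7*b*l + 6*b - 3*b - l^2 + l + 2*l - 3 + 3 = -6*b^2 + b*(3 - 7*l) - l^2 + 3*l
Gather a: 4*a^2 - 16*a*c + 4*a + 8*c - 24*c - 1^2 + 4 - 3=4*a^2 + a*(4 - 16*c) - 16*c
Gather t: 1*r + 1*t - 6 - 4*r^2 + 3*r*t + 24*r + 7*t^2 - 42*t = -4*r^2 + 25*r + 7*t^2 + t*(3*r - 41) - 6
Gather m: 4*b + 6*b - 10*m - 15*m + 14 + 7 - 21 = 10*b - 25*m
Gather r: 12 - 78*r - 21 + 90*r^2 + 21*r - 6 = 90*r^2 - 57*r - 15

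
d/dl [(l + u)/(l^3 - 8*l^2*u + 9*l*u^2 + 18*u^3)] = (-2*l + 9*u)/(l^4 - 18*l^3*u + 117*l^2*u^2 - 324*l*u^3 + 324*u^4)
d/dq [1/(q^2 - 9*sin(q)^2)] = 2*(-q + 9*sin(2*q)/2)/(q^2 - 9*sin(q)^2)^2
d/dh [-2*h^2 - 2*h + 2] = -4*h - 2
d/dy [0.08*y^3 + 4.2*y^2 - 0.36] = y*(0.24*y + 8.4)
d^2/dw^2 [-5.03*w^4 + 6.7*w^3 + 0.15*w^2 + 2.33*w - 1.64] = -60.36*w^2 + 40.2*w + 0.3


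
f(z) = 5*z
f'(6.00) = 5.00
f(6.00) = 30.00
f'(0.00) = 5.00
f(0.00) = 0.00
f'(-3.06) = 5.00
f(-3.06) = -15.30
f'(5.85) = 5.00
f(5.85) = 29.25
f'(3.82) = 5.00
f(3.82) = 19.10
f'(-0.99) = 5.00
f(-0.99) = -4.95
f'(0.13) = 5.00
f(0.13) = 0.65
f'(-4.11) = 5.00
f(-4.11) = -20.55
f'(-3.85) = 5.00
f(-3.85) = -19.25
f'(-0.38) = 5.00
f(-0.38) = -1.90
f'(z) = 5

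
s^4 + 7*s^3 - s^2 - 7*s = s*(s - 1)*(s + 1)*(s + 7)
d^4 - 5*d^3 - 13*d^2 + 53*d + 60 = (d - 5)*(d - 4)*(d + 1)*(d + 3)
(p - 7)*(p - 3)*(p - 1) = p^3 - 11*p^2 + 31*p - 21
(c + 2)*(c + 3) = c^2 + 5*c + 6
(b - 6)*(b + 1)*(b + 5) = b^3 - 31*b - 30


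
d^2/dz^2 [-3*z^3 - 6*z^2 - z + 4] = -18*z - 12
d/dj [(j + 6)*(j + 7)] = 2*j + 13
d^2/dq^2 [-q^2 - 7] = -2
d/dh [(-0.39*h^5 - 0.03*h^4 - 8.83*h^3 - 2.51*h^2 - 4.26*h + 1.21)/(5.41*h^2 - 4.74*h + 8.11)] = (-6.3297*h^6 + 7.0698*h^5 - 63.1582*h^4 + 82.7352*h^3 - 179.8899*h^2 - 53.8044*h - 28.8132)/(29.2681*h^4 - 51.2868*h^3 + 110.2178*h^2 - 76.8828*h + 65.7721)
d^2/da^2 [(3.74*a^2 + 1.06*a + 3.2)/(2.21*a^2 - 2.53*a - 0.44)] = (52.177216*a^3 + 115.595376*a^2 - 101.168496*a + 46.277264)/(10.793861*a^6 - 37.070319*a^5 + 35.990955*a^4 - 1.433245*a^3 - 7.16562*a^2 - 1.469424*a - 0.085184)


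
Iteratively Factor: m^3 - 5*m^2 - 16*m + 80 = (m - 5)*(m^2 - 16) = (m - 5)*(m - 4)*(m + 4)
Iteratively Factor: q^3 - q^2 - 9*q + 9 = (q + 3)*(q^2 - 4*q + 3) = (q - 1)*(q + 3)*(q - 3)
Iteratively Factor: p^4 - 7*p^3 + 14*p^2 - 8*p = (p - 4)*(p^3 - 3*p^2 + 2*p) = (p - 4)*(p - 2)*(p^2 - p) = (p - 4)*(p - 2)*(p - 1)*(p)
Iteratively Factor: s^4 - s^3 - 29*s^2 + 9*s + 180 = (s - 5)*(s^3 + 4*s^2 - 9*s - 36) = (s - 5)*(s + 4)*(s^2 - 9) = (s - 5)*(s - 3)*(s + 4)*(s + 3)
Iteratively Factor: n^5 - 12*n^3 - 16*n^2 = (n + 2)*(n^4 - 2*n^3 - 8*n^2) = (n - 4)*(n + 2)*(n^3 + 2*n^2) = (n - 4)*(n + 2)^2*(n^2) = n*(n - 4)*(n + 2)^2*(n)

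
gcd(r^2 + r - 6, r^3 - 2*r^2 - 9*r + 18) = r^2 + r - 6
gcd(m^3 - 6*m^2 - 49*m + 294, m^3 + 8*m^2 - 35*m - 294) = m^2 + m - 42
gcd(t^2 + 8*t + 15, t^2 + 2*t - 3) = t + 3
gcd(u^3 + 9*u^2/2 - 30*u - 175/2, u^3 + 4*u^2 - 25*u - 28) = u + 7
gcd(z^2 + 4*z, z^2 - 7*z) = z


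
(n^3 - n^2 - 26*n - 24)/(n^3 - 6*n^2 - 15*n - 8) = (n^2 - 2*n - 24)/(n^2 - 7*n - 8)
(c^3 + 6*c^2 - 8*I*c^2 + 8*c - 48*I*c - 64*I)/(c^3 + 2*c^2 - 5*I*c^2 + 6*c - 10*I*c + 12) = (c^2 + c*(4 - 8*I) - 32*I)/(c^2 - 5*I*c + 6)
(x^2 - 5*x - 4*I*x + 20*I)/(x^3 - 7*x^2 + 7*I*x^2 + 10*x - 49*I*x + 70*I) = (x - 4*I)/(x^2 + x*(-2 + 7*I) - 14*I)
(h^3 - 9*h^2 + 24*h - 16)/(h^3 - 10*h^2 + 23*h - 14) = (h^2 - 8*h + 16)/(h^2 - 9*h + 14)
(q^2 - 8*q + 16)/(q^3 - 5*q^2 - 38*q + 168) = (q - 4)/(q^2 - q - 42)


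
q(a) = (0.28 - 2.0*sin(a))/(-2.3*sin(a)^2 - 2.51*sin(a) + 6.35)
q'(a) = (0.28 - 2.0*sin(a))*(4.6*sin(a)*cos(a) + 2.51*cos(a))/(-2.3*sin(a)^2 - 2.51*sin(a) + 6.35)^2 - 2.0*cos(a)/(-2.3*sin(a)^2 - 2.51*sin(a) + 6.35)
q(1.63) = -1.11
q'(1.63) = 0.38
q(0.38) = -0.09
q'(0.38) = -0.43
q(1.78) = -0.99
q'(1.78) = 1.10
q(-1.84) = 0.33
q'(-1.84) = 0.11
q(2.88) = -0.04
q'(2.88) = 0.38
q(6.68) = -0.10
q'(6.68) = -0.44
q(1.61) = -1.11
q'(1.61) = 0.25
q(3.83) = 0.22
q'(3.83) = 0.23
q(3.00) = 0.00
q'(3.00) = 0.33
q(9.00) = -0.11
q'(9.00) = 0.46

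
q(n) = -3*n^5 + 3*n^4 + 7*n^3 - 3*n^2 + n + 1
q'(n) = -15*n^4 + 12*n^3 + 21*n^2 - 6*n + 1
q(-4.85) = 8837.55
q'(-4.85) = -9144.56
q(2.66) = -135.14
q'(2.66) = -391.48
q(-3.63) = 2034.74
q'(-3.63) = -2878.95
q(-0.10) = 0.86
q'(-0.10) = 1.80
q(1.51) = 11.82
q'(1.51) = 3.15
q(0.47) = 1.61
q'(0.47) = 3.33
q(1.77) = 9.52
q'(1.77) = -24.51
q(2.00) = -1.00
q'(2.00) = -71.00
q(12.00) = -672611.00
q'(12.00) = -287351.00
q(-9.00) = 191476.00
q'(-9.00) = -105407.00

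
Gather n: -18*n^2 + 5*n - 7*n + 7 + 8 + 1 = -18*n^2 - 2*n + 16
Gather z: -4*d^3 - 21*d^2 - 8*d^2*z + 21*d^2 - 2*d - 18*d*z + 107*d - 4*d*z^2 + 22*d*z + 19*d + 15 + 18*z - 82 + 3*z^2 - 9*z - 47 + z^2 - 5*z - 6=-4*d^3 + 124*d + z^2*(4 - 4*d) + z*(-8*d^2 + 4*d + 4) - 120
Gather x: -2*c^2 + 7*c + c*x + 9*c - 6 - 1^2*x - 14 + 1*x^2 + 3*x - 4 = -2*c^2 + 16*c + x^2 + x*(c + 2) - 24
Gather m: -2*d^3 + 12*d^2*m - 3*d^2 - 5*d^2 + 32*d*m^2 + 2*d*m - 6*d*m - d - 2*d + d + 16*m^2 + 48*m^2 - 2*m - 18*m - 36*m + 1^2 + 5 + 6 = -2*d^3 - 8*d^2 - 2*d + m^2*(32*d + 64) + m*(12*d^2 - 4*d - 56) + 12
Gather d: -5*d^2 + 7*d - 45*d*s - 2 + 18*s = -5*d^2 + d*(7 - 45*s) + 18*s - 2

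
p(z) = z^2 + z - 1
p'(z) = 2*z + 1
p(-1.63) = 0.03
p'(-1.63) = -2.26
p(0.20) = -0.76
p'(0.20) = 1.40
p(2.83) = 9.84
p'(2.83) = 6.66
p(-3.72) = 9.12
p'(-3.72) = -6.44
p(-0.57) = -1.25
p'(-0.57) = -0.14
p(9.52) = 99.15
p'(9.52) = 20.04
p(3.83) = 17.50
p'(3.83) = 8.66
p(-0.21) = -1.17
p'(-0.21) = 0.58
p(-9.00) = 71.00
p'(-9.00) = -17.00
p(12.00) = 155.00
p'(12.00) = 25.00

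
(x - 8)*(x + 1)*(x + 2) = x^3 - 5*x^2 - 22*x - 16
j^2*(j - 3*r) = j^3 - 3*j^2*r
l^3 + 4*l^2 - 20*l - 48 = (l - 4)*(l + 2)*(l + 6)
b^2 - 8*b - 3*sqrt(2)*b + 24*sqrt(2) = (b - 8)*(b - 3*sqrt(2))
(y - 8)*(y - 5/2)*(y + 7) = y^3 - 7*y^2/2 - 107*y/2 + 140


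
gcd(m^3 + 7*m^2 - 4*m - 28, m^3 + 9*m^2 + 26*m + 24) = m + 2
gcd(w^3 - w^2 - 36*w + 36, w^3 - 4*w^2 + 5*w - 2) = w - 1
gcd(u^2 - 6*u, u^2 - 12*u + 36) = u - 6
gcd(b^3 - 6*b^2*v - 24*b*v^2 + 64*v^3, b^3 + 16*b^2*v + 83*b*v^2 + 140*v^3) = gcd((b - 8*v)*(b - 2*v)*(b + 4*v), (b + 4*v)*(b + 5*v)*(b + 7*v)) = b + 4*v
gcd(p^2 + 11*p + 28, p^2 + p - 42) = p + 7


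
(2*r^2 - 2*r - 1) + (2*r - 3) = 2*r^2 - 4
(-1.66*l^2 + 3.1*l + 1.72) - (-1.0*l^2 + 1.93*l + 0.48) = -0.66*l^2 + 1.17*l + 1.24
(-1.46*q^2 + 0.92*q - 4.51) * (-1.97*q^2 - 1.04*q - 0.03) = 2.8762*q^4 - 0.294*q^3 + 7.9717*q^2 + 4.6628*q + 0.1353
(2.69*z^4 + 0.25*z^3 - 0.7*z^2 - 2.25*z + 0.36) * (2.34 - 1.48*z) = -3.9812*z^5 + 5.9246*z^4 + 1.621*z^3 + 1.692*z^2 - 5.7978*z + 0.8424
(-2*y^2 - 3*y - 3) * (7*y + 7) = -14*y^3 - 35*y^2 - 42*y - 21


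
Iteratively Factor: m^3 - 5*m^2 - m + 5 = (m - 5)*(m^2 - 1) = (m - 5)*(m - 1)*(m + 1)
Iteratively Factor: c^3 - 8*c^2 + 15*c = (c - 3)*(c^2 - 5*c) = c*(c - 3)*(c - 5)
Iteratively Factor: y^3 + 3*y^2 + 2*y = (y + 1)*(y^2 + 2*y) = (y + 1)*(y + 2)*(y)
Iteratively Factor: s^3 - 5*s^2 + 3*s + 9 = (s - 3)*(s^2 - 2*s - 3) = (s - 3)^2*(s + 1)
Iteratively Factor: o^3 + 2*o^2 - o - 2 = (o - 1)*(o^2 + 3*o + 2) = (o - 1)*(o + 2)*(o + 1)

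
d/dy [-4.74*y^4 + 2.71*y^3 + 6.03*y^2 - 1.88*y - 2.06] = -18.96*y^3 + 8.13*y^2 + 12.06*y - 1.88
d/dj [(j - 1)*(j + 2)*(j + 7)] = 3*j^2 + 16*j + 5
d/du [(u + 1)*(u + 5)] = 2*u + 6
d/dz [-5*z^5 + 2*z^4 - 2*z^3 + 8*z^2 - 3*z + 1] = -25*z^4 + 8*z^3 - 6*z^2 + 16*z - 3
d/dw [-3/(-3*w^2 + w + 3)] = 3*(1 - 6*w)/(-3*w^2 + w + 3)^2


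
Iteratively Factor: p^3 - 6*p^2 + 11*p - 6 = (p - 2)*(p^2 - 4*p + 3) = (p - 2)*(p - 1)*(p - 3)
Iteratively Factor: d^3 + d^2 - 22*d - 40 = (d + 2)*(d^2 - d - 20) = (d - 5)*(d + 2)*(d + 4)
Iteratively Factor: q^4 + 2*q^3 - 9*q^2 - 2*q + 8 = (q - 2)*(q^3 + 4*q^2 - q - 4) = (q - 2)*(q + 1)*(q^2 + 3*q - 4) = (q - 2)*(q - 1)*(q + 1)*(q + 4)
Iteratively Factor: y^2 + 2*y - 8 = (y + 4)*(y - 2)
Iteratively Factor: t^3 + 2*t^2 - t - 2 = (t - 1)*(t^2 + 3*t + 2) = (t - 1)*(t + 1)*(t + 2)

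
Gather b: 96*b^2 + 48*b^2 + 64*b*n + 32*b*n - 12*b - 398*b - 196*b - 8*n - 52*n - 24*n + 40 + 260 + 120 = 144*b^2 + b*(96*n - 606) - 84*n + 420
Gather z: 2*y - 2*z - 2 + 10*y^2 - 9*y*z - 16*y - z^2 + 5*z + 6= 10*y^2 - 14*y - z^2 + z*(3 - 9*y) + 4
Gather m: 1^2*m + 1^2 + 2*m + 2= 3*m + 3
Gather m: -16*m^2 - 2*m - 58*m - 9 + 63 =-16*m^2 - 60*m + 54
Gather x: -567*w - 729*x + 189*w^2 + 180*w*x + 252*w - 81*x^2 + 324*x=189*w^2 - 315*w - 81*x^2 + x*(180*w - 405)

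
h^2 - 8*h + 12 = (h - 6)*(h - 2)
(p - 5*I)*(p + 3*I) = p^2 - 2*I*p + 15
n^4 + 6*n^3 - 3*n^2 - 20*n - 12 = (n - 2)*(n + 1)^2*(n + 6)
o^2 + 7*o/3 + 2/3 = (o + 1/3)*(o + 2)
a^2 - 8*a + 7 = (a - 7)*(a - 1)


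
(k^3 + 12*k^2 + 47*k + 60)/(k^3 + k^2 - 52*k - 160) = (k + 3)/(k - 8)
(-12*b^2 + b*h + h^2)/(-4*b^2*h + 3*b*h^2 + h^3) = (3*b - h)/(h*(b - h))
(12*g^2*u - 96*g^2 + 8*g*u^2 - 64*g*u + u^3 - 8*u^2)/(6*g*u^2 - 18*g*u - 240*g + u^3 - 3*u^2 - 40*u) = (2*g + u)/(u + 5)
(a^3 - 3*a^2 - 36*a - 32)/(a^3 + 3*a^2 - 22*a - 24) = (a^2 - 4*a - 32)/(a^2 + 2*a - 24)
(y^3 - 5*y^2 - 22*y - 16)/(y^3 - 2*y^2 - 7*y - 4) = (y^2 - 6*y - 16)/(y^2 - 3*y - 4)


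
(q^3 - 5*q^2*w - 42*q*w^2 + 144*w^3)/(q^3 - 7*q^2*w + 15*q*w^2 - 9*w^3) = (q^2 - 2*q*w - 48*w^2)/(q^2 - 4*q*w + 3*w^2)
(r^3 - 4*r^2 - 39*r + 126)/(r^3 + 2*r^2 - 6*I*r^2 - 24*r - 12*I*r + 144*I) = (r^2 - 10*r + 21)/(r^2 + r*(-4 - 6*I) + 24*I)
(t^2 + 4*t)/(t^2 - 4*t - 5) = t*(t + 4)/(t^2 - 4*t - 5)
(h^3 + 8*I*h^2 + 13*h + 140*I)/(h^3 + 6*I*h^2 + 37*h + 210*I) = (h - 4*I)/(h - 6*I)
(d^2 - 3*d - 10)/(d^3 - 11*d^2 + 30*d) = (d + 2)/(d*(d - 6))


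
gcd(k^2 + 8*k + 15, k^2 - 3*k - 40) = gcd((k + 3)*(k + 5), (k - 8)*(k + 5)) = k + 5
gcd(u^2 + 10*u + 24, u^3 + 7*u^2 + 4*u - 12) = u + 6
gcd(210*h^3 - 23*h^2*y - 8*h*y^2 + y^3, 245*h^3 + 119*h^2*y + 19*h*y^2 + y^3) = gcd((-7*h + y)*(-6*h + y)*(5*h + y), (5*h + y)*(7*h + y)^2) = 5*h + y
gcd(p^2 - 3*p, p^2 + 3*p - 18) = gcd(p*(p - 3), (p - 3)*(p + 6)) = p - 3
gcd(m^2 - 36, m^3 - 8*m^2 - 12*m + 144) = m - 6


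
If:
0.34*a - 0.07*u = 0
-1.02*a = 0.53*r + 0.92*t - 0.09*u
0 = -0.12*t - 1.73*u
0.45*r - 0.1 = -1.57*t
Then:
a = -0.00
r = -0.22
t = 0.13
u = -0.01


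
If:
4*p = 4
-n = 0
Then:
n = 0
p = 1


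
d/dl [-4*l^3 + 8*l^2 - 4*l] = -12*l^2 + 16*l - 4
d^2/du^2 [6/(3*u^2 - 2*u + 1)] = 12*(-9*u^2 + 6*u + 4*(3*u - 1)^2 - 3)/(3*u^2 - 2*u + 1)^3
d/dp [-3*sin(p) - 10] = -3*cos(p)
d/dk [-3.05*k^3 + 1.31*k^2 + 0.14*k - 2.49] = -9.15*k^2 + 2.62*k + 0.14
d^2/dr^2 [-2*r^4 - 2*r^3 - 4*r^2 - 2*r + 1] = -24*r^2 - 12*r - 8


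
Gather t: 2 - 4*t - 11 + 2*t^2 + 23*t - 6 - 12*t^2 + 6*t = -10*t^2 + 25*t - 15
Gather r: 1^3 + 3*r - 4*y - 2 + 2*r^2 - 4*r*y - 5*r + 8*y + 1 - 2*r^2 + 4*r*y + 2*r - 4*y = 0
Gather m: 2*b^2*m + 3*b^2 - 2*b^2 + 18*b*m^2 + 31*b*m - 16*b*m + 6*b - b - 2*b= b^2 + 18*b*m^2 + 3*b + m*(2*b^2 + 15*b)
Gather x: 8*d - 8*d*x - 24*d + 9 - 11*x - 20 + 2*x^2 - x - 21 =-16*d + 2*x^2 + x*(-8*d - 12) - 32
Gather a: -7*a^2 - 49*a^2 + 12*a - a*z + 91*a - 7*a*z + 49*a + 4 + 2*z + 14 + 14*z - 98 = -56*a^2 + a*(152 - 8*z) + 16*z - 80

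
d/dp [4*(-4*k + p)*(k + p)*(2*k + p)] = -40*k^2 - 8*k*p + 12*p^2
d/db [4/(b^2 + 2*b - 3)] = 8*(-b - 1)/(b^2 + 2*b - 3)^2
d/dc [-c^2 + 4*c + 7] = 4 - 2*c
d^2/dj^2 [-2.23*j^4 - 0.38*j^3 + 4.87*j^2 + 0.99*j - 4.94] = -26.76*j^2 - 2.28*j + 9.74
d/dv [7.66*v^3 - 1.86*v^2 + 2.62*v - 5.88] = 22.98*v^2 - 3.72*v + 2.62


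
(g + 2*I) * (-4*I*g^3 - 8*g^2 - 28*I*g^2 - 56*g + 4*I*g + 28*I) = -4*I*g^4 - 28*I*g^3 - 12*I*g^2 - 8*g - 84*I*g - 56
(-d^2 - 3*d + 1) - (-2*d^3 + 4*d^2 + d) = 2*d^3 - 5*d^2 - 4*d + 1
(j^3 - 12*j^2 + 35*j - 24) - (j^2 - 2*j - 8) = j^3 - 13*j^2 + 37*j - 16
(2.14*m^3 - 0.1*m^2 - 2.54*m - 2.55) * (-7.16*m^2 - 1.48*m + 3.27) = -15.3224*m^5 - 2.4512*m^4 + 25.3322*m^3 + 21.6902*m^2 - 4.5318*m - 8.3385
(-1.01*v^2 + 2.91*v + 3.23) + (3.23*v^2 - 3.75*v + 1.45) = 2.22*v^2 - 0.84*v + 4.68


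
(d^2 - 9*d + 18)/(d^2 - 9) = (d - 6)/(d + 3)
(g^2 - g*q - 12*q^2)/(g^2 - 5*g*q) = (g^2 - g*q - 12*q^2)/(g*(g - 5*q))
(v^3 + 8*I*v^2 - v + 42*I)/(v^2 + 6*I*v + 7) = (v^2 + I*v + 6)/(v - I)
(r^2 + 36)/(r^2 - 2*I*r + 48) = (r - 6*I)/(r - 8*I)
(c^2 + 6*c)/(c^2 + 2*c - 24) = c/(c - 4)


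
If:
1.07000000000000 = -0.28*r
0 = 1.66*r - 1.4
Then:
No Solution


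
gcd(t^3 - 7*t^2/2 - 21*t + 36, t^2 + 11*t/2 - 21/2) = t - 3/2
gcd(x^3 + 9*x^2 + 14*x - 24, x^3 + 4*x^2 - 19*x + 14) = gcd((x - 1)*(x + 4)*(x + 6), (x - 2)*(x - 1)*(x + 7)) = x - 1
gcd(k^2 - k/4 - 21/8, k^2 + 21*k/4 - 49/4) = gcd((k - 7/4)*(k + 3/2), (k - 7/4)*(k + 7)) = k - 7/4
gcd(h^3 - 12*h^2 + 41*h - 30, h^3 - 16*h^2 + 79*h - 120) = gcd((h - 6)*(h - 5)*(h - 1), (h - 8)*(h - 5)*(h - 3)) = h - 5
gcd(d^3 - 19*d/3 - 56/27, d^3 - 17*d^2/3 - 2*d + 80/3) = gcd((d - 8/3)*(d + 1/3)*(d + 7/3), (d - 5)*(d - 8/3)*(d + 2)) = d - 8/3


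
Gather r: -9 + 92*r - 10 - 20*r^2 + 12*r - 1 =-20*r^2 + 104*r - 20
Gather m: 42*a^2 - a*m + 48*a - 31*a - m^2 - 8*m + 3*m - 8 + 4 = 42*a^2 + 17*a - m^2 + m*(-a - 5) - 4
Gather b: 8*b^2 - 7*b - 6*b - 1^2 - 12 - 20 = 8*b^2 - 13*b - 33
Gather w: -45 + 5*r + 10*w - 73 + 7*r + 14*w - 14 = 12*r + 24*w - 132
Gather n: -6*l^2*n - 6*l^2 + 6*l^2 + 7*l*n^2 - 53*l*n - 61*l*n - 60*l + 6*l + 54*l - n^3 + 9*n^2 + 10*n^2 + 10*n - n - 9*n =-n^3 + n^2*(7*l + 19) + n*(-6*l^2 - 114*l)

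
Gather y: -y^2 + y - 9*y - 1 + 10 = -y^2 - 8*y + 9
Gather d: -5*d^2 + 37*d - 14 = -5*d^2 + 37*d - 14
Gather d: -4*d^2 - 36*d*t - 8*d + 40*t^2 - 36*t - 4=-4*d^2 + d*(-36*t - 8) + 40*t^2 - 36*t - 4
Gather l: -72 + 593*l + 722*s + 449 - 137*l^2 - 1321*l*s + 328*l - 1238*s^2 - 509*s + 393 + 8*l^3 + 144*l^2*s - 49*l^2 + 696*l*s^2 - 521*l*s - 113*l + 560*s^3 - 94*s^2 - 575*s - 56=8*l^3 + l^2*(144*s - 186) + l*(696*s^2 - 1842*s + 808) + 560*s^3 - 1332*s^2 - 362*s + 714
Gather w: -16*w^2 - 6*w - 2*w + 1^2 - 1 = -16*w^2 - 8*w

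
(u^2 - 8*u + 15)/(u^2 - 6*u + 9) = (u - 5)/(u - 3)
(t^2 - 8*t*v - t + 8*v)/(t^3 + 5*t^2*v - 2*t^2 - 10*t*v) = (t^2 - 8*t*v - t + 8*v)/(t*(t^2 + 5*t*v - 2*t - 10*v))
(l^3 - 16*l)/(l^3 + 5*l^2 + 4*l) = (l - 4)/(l + 1)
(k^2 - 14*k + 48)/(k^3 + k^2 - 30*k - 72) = (k - 8)/(k^2 + 7*k + 12)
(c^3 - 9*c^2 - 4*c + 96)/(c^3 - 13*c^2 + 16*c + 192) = (c - 4)/(c - 8)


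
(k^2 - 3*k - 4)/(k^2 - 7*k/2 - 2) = 2*(k + 1)/(2*k + 1)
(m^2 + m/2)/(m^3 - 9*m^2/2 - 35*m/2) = (2*m + 1)/(2*m^2 - 9*m - 35)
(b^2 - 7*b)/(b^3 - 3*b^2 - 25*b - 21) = b/(b^2 + 4*b + 3)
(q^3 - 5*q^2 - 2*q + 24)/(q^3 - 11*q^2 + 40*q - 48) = (q + 2)/(q - 4)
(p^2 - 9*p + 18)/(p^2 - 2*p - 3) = (p - 6)/(p + 1)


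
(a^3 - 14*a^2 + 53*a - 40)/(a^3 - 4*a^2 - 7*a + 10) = (a - 8)/(a + 2)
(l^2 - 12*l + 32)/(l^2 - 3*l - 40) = (l - 4)/(l + 5)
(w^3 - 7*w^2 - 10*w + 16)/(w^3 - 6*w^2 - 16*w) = (w - 1)/w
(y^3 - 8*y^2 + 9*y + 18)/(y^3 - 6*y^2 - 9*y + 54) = (y + 1)/(y + 3)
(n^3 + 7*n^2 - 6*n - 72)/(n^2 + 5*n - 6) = (n^2 + n - 12)/(n - 1)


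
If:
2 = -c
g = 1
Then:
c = -2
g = 1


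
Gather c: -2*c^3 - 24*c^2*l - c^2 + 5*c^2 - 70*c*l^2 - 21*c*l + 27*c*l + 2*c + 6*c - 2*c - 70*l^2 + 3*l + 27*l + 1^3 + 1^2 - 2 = -2*c^3 + c^2*(4 - 24*l) + c*(-70*l^2 + 6*l + 6) - 70*l^2 + 30*l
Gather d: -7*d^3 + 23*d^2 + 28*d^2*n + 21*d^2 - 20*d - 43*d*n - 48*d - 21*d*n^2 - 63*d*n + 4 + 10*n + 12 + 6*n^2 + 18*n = -7*d^3 + d^2*(28*n + 44) + d*(-21*n^2 - 106*n - 68) + 6*n^2 + 28*n + 16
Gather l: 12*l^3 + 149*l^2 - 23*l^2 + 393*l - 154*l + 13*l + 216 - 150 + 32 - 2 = 12*l^3 + 126*l^2 + 252*l + 96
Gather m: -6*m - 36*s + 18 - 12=-6*m - 36*s + 6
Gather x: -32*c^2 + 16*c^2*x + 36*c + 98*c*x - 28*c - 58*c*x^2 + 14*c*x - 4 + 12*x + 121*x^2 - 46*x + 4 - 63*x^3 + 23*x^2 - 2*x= -32*c^2 + 8*c - 63*x^3 + x^2*(144 - 58*c) + x*(16*c^2 + 112*c - 36)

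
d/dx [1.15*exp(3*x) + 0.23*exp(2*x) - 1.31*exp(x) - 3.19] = (3.45*exp(2*x) + 0.46*exp(x) - 1.31)*exp(x)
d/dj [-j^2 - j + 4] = -2*j - 1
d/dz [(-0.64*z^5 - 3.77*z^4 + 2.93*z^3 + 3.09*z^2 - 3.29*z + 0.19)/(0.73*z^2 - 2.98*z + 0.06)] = (-1.4016*z^6 + 2.1246*z^5 + 35.6507*z^4 - 18.3676*z^3 - 6.2791*z^2 + 0.093399999999999*z + 0.3688)/(0.5329*z^4 - 4.3508*z^3 + 8.968*z^2 - 0.3576*z + 0.0036)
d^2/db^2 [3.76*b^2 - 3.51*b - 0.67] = 7.52000000000000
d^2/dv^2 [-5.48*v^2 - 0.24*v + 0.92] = -10.9600000000000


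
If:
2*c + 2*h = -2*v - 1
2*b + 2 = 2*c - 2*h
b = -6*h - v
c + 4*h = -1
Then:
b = -31/8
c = -5/2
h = 3/8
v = 13/8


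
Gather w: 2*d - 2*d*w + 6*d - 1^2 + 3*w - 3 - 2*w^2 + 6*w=8*d - 2*w^2 + w*(9 - 2*d) - 4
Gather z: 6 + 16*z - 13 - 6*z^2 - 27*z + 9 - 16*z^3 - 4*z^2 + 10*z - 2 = -16*z^3 - 10*z^2 - z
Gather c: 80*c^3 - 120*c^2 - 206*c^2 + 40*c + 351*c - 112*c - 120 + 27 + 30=80*c^3 - 326*c^2 + 279*c - 63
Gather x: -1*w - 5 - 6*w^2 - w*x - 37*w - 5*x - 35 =-6*w^2 - 38*w + x*(-w - 5) - 40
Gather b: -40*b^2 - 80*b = -40*b^2 - 80*b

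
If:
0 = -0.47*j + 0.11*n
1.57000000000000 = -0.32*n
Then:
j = -1.15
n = -4.91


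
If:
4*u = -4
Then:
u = -1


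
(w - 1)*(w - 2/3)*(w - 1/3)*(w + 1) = w^4 - w^3 - 7*w^2/9 + w - 2/9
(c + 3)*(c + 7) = c^2 + 10*c + 21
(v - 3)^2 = v^2 - 6*v + 9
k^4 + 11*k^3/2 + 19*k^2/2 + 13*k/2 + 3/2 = (k + 1/2)*(k + 1)^2*(k + 3)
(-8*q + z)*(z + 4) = -8*q*z - 32*q + z^2 + 4*z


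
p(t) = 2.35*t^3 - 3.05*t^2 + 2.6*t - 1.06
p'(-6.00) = 293.00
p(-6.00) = -634.06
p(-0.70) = -5.18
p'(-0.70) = 10.32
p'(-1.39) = 24.70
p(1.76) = 6.88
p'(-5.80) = 275.14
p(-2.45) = -60.30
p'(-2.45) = 59.86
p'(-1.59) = 30.12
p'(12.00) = 944.60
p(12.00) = 3651.74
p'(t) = 7.05*t^2 - 6.1*t + 2.6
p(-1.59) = -22.35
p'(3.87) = 84.58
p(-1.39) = -16.88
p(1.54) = 4.29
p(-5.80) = -577.26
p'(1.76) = 13.70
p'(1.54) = 9.93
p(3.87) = 99.53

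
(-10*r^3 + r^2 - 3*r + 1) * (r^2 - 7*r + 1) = -10*r^5 + 71*r^4 - 20*r^3 + 23*r^2 - 10*r + 1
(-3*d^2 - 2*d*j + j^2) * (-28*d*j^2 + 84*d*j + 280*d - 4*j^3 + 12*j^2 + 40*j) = 84*d^3*j^2 - 252*d^3*j - 840*d^3 + 68*d^2*j^3 - 204*d^2*j^2 - 680*d^2*j - 20*d*j^4 + 60*d*j^3 + 200*d*j^2 - 4*j^5 + 12*j^4 + 40*j^3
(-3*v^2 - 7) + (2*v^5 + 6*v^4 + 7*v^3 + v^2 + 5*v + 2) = 2*v^5 + 6*v^4 + 7*v^3 - 2*v^2 + 5*v - 5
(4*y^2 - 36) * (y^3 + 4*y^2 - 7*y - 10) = 4*y^5 + 16*y^4 - 64*y^3 - 184*y^2 + 252*y + 360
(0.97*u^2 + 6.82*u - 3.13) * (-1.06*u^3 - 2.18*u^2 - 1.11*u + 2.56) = -1.0282*u^5 - 9.3438*u^4 - 12.6265*u^3 + 1.7364*u^2 + 20.9335*u - 8.0128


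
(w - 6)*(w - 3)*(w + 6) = w^3 - 3*w^2 - 36*w + 108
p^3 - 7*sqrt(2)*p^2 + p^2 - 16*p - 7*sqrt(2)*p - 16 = (p + 1)*(p - 8*sqrt(2))*(p + sqrt(2))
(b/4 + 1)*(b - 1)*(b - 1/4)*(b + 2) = b^4/4 + 19*b^3/16 + 3*b^2/16 - 17*b/8 + 1/2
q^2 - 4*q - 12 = (q - 6)*(q + 2)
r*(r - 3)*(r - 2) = r^3 - 5*r^2 + 6*r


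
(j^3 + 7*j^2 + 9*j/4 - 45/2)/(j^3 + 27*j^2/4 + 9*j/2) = (4*j^2 + 4*j - 15)/(j*(4*j + 3))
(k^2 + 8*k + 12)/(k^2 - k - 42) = (k + 2)/(k - 7)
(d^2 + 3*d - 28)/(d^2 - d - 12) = (d + 7)/(d + 3)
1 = 1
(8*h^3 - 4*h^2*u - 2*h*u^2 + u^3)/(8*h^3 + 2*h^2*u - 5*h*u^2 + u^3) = (-4*h^2 + u^2)/(-4*h^2 - 3*h*u + u^2)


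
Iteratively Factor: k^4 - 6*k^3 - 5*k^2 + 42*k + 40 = (k + 2)*(k^3 - 8*k^2 + 11*k + 20) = (k - 4)*(k + 2)*(k^2 - 4*k - 5) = (k - 5)*(k - 4)*(k + 2)*(k + 1)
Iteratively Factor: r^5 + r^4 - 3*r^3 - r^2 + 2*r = (r - 1)*(r^4 + 2*r^3 - r^2 - 2*r) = (r - 1)*(r + 1)*(r^3 + r^2 - 2*r) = r*(r - 1)*(r + 1)*(r^2 + r - 2) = r*(r - 1)^2*(r + 1)*(r + 2)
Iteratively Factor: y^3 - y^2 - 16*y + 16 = (y - 1)*(y^2 - 16) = (y - 4)*(y - 1)*(y + 4)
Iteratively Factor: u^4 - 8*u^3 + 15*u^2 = (u - 5)*(u^3 - 3*u^2) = (u - 5)*(u - 3)*(u^2) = u*(u - 5)*(u - 3)*(u)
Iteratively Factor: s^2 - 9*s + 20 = (s - 5)*(s - 4)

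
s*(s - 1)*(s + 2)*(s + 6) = s^4 + 7*s^3 + 4*s^2 - 12*s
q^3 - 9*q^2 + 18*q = q*(q - 6)*(q - 3)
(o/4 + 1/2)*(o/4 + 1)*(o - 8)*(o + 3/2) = o^4/16 - o^3/32 - 43*o^2/16 - 31*o/4 - 6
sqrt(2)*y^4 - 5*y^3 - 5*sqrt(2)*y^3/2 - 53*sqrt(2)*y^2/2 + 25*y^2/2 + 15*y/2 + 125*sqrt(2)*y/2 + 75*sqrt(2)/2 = (y - 3)*(y - 5*sqrt(2))*(y + 5*sqrt(2)/2)*(sqrt(2)*y + sqrt(2)/2)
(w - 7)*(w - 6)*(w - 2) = w^3 - 15*w^2 + 68*w - 84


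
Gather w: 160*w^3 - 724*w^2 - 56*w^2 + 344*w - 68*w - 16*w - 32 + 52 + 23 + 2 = 160*w^3 - 780*w^2 + 260*w + 45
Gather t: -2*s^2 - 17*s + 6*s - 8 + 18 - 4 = -2*s^2 - 11*s + 6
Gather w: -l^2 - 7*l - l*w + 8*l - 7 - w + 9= -l^2 + l + w*(-l - 1) + 2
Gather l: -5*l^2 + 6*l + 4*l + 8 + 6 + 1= -5*l^2 + 10*l + 15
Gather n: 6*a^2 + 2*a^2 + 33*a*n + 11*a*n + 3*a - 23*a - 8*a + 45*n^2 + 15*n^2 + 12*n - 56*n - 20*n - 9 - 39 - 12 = 8*a^2 - 28*a + 60*n^2 + n*(44*a - 64) - 60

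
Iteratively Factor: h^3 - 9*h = (h + 3)*(h^2 - 3*h) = h*(h + 3)*(h - 3)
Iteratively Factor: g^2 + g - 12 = (g - 3)*(g + 4)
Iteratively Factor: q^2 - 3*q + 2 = (q - 1)*(q - 2)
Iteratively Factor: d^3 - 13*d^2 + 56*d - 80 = (d - 5)*(d^2 - 8*d + 16) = (d - 5)*(d - 4)*(d - 4)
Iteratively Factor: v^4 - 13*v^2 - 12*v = (v)*(v^3 - 13*v - 12) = v*(v - 4)*(v^2 + 4*v + 3) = v*(v - 4)*(v + 1)*(v + 3)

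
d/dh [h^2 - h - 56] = 2*h - 1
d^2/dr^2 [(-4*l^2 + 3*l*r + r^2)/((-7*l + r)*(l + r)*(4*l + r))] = 2*(-85*l^3 + 39*l^2*r - 3*l*r^2 + r^3)/(-343*l^6 - 882*l^5*r - 609*l^4*r^2 + 36*l^3*r^3 + 87*l^2*r^4 - 18*l*r^5 + r^6)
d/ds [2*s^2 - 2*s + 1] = 4*s - 2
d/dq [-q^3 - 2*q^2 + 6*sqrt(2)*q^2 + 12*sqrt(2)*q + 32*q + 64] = -3*q^2 - 4*q + 12*sqrt(2)*q + 12*sqrt(2) + 32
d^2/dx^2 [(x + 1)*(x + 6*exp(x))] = 6*x*exp(x) + 18*exp(x) + 2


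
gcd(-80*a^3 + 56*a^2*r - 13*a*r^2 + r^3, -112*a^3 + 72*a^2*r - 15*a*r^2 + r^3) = 16*a^2 - 8*a*r + r^2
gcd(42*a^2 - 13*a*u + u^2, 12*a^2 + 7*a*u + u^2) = 1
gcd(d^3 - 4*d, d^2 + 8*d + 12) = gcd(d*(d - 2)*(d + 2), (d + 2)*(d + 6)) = d + 2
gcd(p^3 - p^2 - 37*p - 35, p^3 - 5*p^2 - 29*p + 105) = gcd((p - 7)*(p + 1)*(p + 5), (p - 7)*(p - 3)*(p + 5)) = p^2 - 2*p - 35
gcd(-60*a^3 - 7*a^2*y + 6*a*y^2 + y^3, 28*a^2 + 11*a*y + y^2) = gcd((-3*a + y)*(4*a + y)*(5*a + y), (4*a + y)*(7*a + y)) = 4*a + y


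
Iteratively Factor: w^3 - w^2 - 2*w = (w - 2)*(w^2 + w) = (w - 2)*(w + 1)*(w)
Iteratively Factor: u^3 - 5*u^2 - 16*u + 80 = (u + 4)*(u^2 - 9*u + 20) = (u - 5)*(u + 4)*(u - 4)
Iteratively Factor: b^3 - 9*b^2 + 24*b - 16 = (b - 4)*(b^2 - 5*b + 4) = (b - 4)*(b - 1)*(b - 4)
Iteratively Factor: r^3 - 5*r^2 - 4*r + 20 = (r + 2)*(r^2 - 7*r + 10) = (r - 2)*(r + 2)*(r - 5)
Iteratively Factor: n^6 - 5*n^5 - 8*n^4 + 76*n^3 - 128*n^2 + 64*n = (n - 4)*(n^5 - n^4 - 12*n^3 + 28*n^2 - 16*n) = n*(n - 4)*(n^4 - n^3 - 12*n^2 + 28*n - 16) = n*(n - 4)*(n - 1)*(n^3 - 12*n + 16) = n*(n - 4)*(n - 2)*(n - 1)*(n^2 + 2*n - 8) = n*(n - 4)*(n - 2)^2*(n - 1)*(n + 4)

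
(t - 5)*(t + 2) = t^2 - 3*t - 10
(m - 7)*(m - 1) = m^2 - 8*m + 7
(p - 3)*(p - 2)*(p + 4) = p^3 - p^2 - 14*p + 24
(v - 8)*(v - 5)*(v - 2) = v^3 - 15*v^2 + 66*v - 80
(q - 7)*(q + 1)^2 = q^3 - 5*q^2 - 13*q - 7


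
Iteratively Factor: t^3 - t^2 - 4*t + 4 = (t - 2)*(t^2 + t - 2) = (t - 2)*(t - 1)*(t + 2)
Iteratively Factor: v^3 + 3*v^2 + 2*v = (v + 2)*(v^2 + v) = v*(v + 2)*(v + 1)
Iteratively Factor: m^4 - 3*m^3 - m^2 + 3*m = (m)*(m^3 - 3*m^2 - m + 3) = m*(m + 1)*(m^2 - 4*m + 3) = m*(m - 1)*(m + 1)*(m - 3)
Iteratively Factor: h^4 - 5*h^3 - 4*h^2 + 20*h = (h - 2)*(h^3 - 3*h^2 - 10*h) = h*(h - 2)*(h^2 - 3*h - 10) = h*(h - 5)*(h - 2)*(h + 2)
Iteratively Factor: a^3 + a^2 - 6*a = (a - 2)*(a^2 + 3*a) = (a - 2)*(a + 3)*(a)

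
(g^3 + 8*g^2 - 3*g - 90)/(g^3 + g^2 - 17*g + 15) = (g + 6)/(g - 1)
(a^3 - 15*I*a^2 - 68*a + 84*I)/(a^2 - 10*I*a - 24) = (a^2 - 9*I*a - 14)/(a - 4*I)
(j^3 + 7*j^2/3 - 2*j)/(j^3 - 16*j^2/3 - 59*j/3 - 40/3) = j*(-3*j^2 - 7*j + 6)/(-3*j^3 + 16*j^2 + 59*j + 40)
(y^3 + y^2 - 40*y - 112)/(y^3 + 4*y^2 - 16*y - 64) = (y - 7)/(y - 4)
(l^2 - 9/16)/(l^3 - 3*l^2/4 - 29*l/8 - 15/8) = (4*l - 3)/(2*(2*l^2 - 3*l - 5))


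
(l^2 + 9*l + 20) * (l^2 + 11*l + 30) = l^4 + 20*l^3 + 149*l^2 + 490*l + 600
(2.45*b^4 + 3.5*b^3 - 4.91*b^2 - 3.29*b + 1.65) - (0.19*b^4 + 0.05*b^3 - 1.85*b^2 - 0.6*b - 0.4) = 2.26*b^4 + 3.45*b^3 - 3.06*b^2 - 2.69*b + 2.05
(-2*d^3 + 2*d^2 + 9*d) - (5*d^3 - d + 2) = -7*d^3 + 2*d^2 + 10*d - 2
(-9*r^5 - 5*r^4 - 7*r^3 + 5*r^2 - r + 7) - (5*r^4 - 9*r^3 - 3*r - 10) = -9*r^5 - 10*r^4 + 2*r^3 + 5*r^2 + 2*r + 17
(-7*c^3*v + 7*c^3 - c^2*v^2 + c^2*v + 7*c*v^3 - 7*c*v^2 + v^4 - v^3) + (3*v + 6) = -7*c^3*v + 7*c^3 - c^2*v^2 + c^2*v + 7*c*v^3 - 7*c*v^2 + v^4 - v^3 + 3*v + 6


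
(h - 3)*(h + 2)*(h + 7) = h^3 + 6*h^2 - 13*h - 42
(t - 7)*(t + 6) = t^2 - t - 42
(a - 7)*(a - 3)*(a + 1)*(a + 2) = a^4 - 7*a^3 - 7*a^2 + 43*a + 42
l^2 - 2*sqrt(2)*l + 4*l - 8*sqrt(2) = (l + 4)*(l - 2*sqrt(2))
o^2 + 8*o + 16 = (o + 4)^2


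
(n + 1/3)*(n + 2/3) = n^2 + n + 2/9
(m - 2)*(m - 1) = m^2 - 3*m + 2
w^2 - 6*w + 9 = (w - 3)^2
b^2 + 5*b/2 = b*(b + 5/2)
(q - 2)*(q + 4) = q^2 + 2*q - 8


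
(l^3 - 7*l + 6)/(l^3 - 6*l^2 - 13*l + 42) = (l - 1)/(l - 7)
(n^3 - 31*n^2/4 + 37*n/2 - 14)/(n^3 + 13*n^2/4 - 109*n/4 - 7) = (4*n^2 - 15*n + 14)/(4*n^2 + 29*n + 7)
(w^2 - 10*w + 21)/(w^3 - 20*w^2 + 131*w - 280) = (w - 3)/(w^2 - 13*w + 40)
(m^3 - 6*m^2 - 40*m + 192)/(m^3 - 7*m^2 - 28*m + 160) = (m + 6)/(m + 5)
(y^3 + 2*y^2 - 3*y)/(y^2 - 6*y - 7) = y*(-y^2 - 2*y + 3)/(-y^2 + 6*y + 7)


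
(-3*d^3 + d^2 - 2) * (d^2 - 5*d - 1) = -3*d^5 + 16*d^4 - 2*d^3 - 3*d^2 + 10*d + 2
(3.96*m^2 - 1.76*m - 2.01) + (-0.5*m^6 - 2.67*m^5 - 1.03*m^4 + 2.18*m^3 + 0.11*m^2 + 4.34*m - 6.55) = -0.5*m^6 - 2.67*m^5 - 1.03*m^4 + 2.18*m^3 + 4.07*m^2 + 2.58*m - 8.56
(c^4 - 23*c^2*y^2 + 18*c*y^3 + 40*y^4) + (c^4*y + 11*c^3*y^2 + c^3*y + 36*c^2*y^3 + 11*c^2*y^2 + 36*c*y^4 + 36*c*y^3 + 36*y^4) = c^4*y + c^4 + 11*c^3*y^2 + c^3*y + 36*c^2*y^3 - 12*c^2*y^2 + 36*c*y^4 + 54*c*y^3 + 76*y^4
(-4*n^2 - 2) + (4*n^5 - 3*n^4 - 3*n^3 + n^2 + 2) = 4*n^5 - 3*n^4 - 3*n^3 - 3*n^2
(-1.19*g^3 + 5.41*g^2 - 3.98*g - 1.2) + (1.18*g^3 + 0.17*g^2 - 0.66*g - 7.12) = -0.01*g^3 + 5.58*g^2 - 4.64*g - 8.32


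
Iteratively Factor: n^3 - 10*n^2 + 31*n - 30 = (n - 2)*(n^2 - 8*n + 15) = (n - 5)*(n - 2)*(n - 3)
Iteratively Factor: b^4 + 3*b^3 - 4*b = (b + 2)*(b^3 + b^2 - 2*b) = (b + 2)^2*(b^2 - b) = (b - 1)*(b + 2)^2*(b)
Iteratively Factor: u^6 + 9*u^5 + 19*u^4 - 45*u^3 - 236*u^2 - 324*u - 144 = (u + 2)*(u^5 + 7*u^4 + 5*u^3 - 55*u^2 - 126*u - 72) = (u + 2)*(u + 3)*(u^4 + 4*u^3 - 7*u^2 - 34*u - 24) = (u + 1)*(u + 2)*(u + 3)*(u^3 + 3*u^2 - 10*u - 24) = (u - 3)*(u + 1)*(u + 2)*(u + 3)*(u^2 + 6*u + 8) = (u - 3)*(u + 1)*(u + 2)*(u + 3)*(u + 4)*(u + 2)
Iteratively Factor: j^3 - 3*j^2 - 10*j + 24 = (j - 4)*(j^2 + j - 6) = (j - 4)*(j + 3)*(j - 2)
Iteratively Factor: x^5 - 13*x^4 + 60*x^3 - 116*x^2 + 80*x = (x)*(x^4 - 13*x^3 + 60*x^2 - 116*x + 80) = x*(x - 5)*(x^3 - 8*x^2 + 20*x - 16) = x*(x - 5)*(x - 2)*(x^2 - 6*x + 8) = x*(x - 5)*(x - 4)*(x - 2)*(x - 2)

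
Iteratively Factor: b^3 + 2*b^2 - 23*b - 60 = (b - 5)*(b^2 + 7*b + 12) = (b - 5)*(b + 4)*(b + 3)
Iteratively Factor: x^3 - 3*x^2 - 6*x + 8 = (x + 2)*(x^2 - 5*x + 4) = (x - 4)*(x + 2)*(x - 1)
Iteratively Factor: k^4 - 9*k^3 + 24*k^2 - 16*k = (k - 4)*(k^3 - 5*k^2 + 4*k) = (k - 4)*(k - 1)*(k^2 - 4*k) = k*(k - 4)*(k - 1)*(k - 4)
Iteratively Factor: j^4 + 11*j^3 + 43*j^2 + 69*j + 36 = (j + 3)*(j^3 + 8*j^2 + 19*j + 12) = (j + 1)*(j + 3)*(j^2 + 7*j + 12) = (j + 1)*(j + 3)^2*(j + 4)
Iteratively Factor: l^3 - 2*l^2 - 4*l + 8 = (l + 2)*(l^2 - 4*l + 4) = (l - 2)*(l + 2)*(l - 2)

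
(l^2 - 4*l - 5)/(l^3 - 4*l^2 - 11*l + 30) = (l + 1)/(l^2 + l - 6)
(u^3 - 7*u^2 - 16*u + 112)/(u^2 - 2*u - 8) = (u^2 - 3*u - 28)/(u + 2)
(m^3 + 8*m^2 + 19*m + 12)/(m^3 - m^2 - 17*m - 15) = (m + 4)/(m - 5)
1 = 1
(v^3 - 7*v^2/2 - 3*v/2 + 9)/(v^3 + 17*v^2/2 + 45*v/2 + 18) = (v^2 - 5*v + 6)/(v^2 + 7*v + 12)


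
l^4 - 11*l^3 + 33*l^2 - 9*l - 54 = (l - 6)*(l - 3)^2*(l + 1)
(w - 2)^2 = w^2 - 4*w + 4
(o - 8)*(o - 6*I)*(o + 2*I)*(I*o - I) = I*o^4 + 4*o^3 - 9*I*o^3 - 36*o^2 + 20*I*o^2 + 32*o - 108*I*o + 96*I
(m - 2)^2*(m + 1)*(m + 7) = m^4 + 4*m^3 - 21*m^2 + 4*m + 28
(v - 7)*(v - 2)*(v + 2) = v^3 - 7*v^2 - 4*v + 28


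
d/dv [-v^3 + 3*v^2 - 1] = 3*v*(2 - v)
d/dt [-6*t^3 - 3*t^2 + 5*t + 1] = -18*t^2 - 6*t + 5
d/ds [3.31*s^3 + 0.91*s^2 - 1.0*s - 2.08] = 9.93*s^2 + 1.82*s - 1.0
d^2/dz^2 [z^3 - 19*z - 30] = 6*z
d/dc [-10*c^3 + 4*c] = 4 - 30*c^2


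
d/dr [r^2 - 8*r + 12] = 2*r - 8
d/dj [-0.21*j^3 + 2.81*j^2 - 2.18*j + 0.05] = -0.63*j^2 + 5.62*j - 2.18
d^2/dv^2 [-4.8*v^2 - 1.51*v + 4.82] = -9.60000000000000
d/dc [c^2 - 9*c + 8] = 2*c - 9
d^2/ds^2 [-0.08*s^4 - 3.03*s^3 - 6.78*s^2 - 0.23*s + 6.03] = -0.96*s^2 - 18.18*s - 13.56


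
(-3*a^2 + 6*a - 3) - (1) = -3*a^2 + 6*a - 4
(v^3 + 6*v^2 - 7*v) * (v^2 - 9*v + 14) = v^5 - 3*v^4 - 47*v^3 + 147*v^2 - 98*v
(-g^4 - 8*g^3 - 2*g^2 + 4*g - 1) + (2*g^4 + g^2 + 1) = g^4 - 8*g^3 - g^2 + 4*g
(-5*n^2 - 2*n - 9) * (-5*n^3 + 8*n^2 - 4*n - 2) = 25*n^5 - 30*n^4 + 49*n^3 - 54*n^2 + 40*n + 18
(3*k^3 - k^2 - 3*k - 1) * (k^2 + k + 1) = 3*k^5 + 2*k^4 - k^3 - 5*k^2 - 4*k - 1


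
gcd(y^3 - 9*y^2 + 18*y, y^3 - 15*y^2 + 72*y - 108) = y^2 - 9*y + 18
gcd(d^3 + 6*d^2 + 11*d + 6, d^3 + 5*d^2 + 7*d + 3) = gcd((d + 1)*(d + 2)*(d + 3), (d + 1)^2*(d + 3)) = d^2 + 4*d + 3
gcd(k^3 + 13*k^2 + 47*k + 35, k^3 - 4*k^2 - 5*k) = k + 1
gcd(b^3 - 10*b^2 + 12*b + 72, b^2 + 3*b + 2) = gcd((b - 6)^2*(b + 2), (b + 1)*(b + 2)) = b + 2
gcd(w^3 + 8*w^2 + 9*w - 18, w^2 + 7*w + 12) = w + 3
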